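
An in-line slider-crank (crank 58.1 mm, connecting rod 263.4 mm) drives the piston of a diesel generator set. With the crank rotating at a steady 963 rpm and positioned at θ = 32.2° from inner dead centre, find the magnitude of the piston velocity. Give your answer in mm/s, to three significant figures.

ω = 2π·963/60 = 100.8 rad/s
For an in-line slider-crank, x = r cosθ + √(L² − r² sin²θ), so v = −rω sinθ·[1 + r cosθ/√(L² − r² sin²θ)].
With r = 0.0581 m, L = 0.2634 m, θ = 32.2°: √(L² − r² sin²θ) = 0.26157 m.
v = −0.0581·100.8·0.53288·[1 + 0.0581·0.84619/0.26157] = -3.709 m/s.
|v| = 3.709 m/s = 3709 mm/s.

3710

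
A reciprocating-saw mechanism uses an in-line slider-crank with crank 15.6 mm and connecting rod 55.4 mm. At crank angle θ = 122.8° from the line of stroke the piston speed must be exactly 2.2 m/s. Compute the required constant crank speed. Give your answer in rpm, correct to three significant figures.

1900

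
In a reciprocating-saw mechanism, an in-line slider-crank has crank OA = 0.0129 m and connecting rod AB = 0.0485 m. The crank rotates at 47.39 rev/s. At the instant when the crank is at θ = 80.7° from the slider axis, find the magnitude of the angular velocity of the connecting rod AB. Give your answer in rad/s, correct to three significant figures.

13.3

ω = 297.8 rad/s (converted from 47.39 rev/s).
The rod makes angle φ with the slider axis where L sinφ = r sinθ; differentiating, L cosφ·φ̇ = r ω cosθ.
L cosφ = √(L² − r² sin²θ) = 0.046799 m.
|ω_rod| = r ω |cosθ| / √(L² − r² sin²θ) = 0.0129·297.8·0.16160/0.046799 = 13.264 rad/s.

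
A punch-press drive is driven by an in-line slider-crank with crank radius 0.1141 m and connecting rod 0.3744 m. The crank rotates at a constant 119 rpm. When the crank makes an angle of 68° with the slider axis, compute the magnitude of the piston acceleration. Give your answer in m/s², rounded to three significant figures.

2.66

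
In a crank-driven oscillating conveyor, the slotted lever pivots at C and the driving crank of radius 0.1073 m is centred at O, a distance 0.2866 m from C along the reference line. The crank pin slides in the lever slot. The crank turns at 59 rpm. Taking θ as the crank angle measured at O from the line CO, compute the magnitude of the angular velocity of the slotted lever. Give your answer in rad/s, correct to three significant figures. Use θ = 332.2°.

1.62

ω = 6.178 rad/s (from 59 rpm).
Crank pin A relative to C: A = (d + r cosθ, r sinθ); lever angle φ = atan2(r sinθ, d + r cosθ).
Differentiating tanφ: φ̇ = rω(d cosθ + r)/(d² + r² + 2dr cosθ).
d² + r² + 2dr cosθ = |CA|² = 0.148058 m²;  d cosθ + r = +0.36082 m.
|ω_lever| = |0.1073·6.178·+0.36082| / 0.148058 = 1.6156 rad/s.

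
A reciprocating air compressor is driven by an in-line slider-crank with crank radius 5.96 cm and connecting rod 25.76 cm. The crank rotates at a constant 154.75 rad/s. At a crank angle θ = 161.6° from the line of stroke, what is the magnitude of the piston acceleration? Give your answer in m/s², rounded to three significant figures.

1090

ω = 154.8 rad/s
x(θ) = r cosθ + √(L² − r² sin²θ); with ω constant, a = ω²·d²x/dθ².
d²x/dθ² = −r cosθ − r²(cos2θ)/√u − r⁴ sin²2θ/(4u^{3/2}),  u = L² − r² sin²θ = 0.0660038 m².
Substituting r = 0.0596 m, L = 0.2576 m, θ = 161.6°: d²x/dθ² = +0.045415 m.
a = ω²·d²x/dθ² = (154.8)²·(+0.045415) = +1087.6 m/s²;  |a| = 1087.6 m/s².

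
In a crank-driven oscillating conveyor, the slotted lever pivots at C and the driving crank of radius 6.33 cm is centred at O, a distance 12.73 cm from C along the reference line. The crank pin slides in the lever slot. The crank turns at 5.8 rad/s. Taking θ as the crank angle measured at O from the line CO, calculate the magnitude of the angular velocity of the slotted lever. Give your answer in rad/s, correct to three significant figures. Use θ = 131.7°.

0.827

ω = 5.8 rad/s
Crank pin A relative to C: A = (d + r cosθ, r sinθ); lever angle φ = atan2(r sinθ, d + r cosθ).
Differentiating tanφ: φ̇ = rω(d cosθ + r)/(d² + r² + 2dr cosθ).
d² + r² + 2dr cosθ = |CA|² = 0.00949121 m²;  d cosθ + r = -0.021384 m.
|ω_lever| = |0.0633·5.8·-0.021384| / 0.00949121 = 0.82717 rad/s.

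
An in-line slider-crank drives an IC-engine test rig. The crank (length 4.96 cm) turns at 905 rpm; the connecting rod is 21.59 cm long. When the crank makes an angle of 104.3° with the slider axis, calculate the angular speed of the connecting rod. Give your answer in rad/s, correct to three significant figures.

5.52

ω = 94.77 rad/s (converted from 905 rpm).
The rod makes angle φ with the slider axis where L sinφ = r sinθ; differentiating, L cosφ·φ̇ = r ω cosθ.
L cosφ = √(L² − r² sin²θ) = 0.21048 m.
|ω_rod| = r ω |cosθ| / √(L² − r² sin²θ) = 0.0496·94.77·0.24700/0.21048 = 5.5162 rad/s.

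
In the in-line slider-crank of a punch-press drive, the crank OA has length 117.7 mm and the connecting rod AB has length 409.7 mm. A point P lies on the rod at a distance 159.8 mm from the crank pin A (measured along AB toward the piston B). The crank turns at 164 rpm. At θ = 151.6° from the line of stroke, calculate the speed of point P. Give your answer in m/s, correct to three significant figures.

ω = 17.17 rad/s.  Crank-pin speed |V_A| = rω = 2.0214 m/s, perpendicular to OA.
Rod angle: sinφ = −(r/L) sinθ ⇒ φ = -7.853°; ω_rod = −rω cosθ/√(L²−r²sin²θ) = +4.3811 rad/s.
V_P = V_A + ω_rod × AP, with AP = 0.1598 m along the rod.
Components: V_Px = −rω sinθ − a·ω_rod·sinφ = -0.86576 m/s;  V_Py = rω cosθ + a·ω_rod·cosφ = -1.0846 m/s.
|V_P| = √(V_Px² + V_Py²) = 1.3877 m/s.

1.39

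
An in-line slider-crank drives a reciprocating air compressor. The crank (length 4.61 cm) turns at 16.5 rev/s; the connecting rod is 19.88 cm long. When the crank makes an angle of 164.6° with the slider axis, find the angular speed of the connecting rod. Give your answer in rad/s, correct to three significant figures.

ω = 103.7 rad/s (converted from 16.5 rev/s).
The rod makes angle φ with the slider axis where L sinφ = r sinθ; differentiating, L cosφ·φ̇ = r ω cosθ.
L cosφ = √(L² − r² sin²θ) = 0.19842 m.
|ω_rod| = r ω |cosθ| / √(L² − r² sin²θ) = 0.0461·103.7·0.96410/0.19842 = 23.222 rad/s.

23.2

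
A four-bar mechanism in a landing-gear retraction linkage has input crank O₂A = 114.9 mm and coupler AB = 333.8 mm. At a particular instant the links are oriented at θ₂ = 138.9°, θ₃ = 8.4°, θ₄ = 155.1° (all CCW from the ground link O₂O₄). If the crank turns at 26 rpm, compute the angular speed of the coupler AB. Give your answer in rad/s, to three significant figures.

0.476

ω₂ = 2.723 rad/s (from 26 rpm).
Differentiating the loop-closure r₂e^{iθ₂}+r₃e^{iθ₃}=r₁+r₄e^{iθ₄} gives r₂ω₂e^{iθ₂}+r₃ω₃e^{iθ₃}=r₄ω₄e^{iθ₄}.
Eliminating the other unknown: ω₃ = r₂ω₂ sin(θ₄−θ₂) / [r₃ sin(θ₃−θ₄)].
Numerator sine = +0.27899; denominator sine = -0.54902.
Result = 0.1149·2.723·(+0.27899) / (0.3338·(-0.54902)) = -0.47625 rad/s; magnitude 0.47625 rad/s.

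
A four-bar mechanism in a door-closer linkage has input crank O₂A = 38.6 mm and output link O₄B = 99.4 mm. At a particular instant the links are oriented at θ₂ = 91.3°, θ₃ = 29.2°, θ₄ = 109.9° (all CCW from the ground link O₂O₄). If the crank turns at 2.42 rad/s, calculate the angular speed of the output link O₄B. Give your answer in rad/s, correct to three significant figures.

ω₂ = 2.42 rad/s
Differentiating the loop-closure r₂e^{iθ₂}+r₃e^{iθ₃}=r₁+r₄e^{iθ₄} gives r₂ω₂e^{iθ₂}+r₃ω₃e^{iθ₃}=r₄ω₄e^{iθ₄}.
Eliminating the other unknown: ω₄ = r₂ω₂ sin(θ₂−θ₃) / [r₄ sin(θ₄−θ₃)].
Numerator sine = +0.88377; denominator sine = +0.98686.
Result = 0.0386·2.42·(+0.88377) / (0.0994·(+0.98686)) = +0.84159 rad/s; magnitude 0.84159 rad/s.

0.842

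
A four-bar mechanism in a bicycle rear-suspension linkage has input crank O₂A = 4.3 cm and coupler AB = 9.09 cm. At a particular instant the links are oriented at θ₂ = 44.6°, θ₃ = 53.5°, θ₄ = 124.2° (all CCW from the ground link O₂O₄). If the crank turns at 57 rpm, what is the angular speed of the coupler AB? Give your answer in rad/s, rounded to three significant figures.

ω₂ = 5.969 rad/s (from 57 rpm).
Differentiating the loop-closure r₂e^{iθ₂}+r₃e^{iθ₃}=r₁+r₄e^{iθ₄} gives r₂ω₂e^{iθ₂}+r₃ω₃e^{iθ₃}=r₄ω₄e^{iθ₄}.
Eliminating the other unknown: ω₃ = r₂ω₂ sin(θ₄−θ₂) / [r₃ sin(θ₃−θ₄)].
Numerator sine = +0.98357; denominator sine = -0.94380.
Result = 0.043·5.969·(+0.98357) / (0.0909·(-0.94380)) = -2.9426 rad/s; magnitude 2.9426 rad/s.

2.94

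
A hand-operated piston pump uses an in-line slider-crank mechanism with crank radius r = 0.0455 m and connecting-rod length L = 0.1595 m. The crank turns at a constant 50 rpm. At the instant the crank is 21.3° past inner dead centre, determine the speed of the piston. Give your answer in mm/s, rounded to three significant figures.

110

ω = 2π·50/60 = 5.236 rad/s
For an in-line slider-crank, x = r cosθ + √(L² − r² sin²θ), so v = −rω sinθ·[1 + r cosθ/√(L² − r² sin²θ)].
With r = 0.0455 m, L = 0.1595 m, θ = 21.3°: √(L² − r² sin²θ) = 0.15864 m.
v = −0.0455·5.236·0.36325·[1 + 0.0455·0.93169/0.15864] = -0.10967 m/s.
|v| = 0.10967 m/s = 109.67 mm/s.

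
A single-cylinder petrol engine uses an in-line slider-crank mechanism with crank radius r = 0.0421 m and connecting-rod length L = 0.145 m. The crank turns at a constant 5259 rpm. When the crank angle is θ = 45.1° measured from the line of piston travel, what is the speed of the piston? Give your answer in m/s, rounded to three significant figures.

ω = 2π·5259/60 = 550.7 rad/s
For an in-line slider-crank, x = r cosθ + √(L² − r² sin²θ), so v = −rω sinθ·[1 + r cosθ/√(L² − r² sin²θ)].
With r = 0.0421 m, L = 0.145 m, θ = 45.1°: √(L² − r² sin²θ) = 0.1419 m.
v = −0.0421·550.7·0.70834·[1 + 0.0421·0.70587/0.1419] = -19.862 m/s.
|v| = 19.862 m/s.

19.9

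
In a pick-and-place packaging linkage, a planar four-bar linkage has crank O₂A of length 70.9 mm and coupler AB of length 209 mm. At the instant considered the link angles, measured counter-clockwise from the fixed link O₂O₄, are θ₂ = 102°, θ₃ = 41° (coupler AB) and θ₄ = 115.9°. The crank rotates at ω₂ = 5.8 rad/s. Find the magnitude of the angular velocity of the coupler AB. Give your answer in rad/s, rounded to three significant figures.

0.490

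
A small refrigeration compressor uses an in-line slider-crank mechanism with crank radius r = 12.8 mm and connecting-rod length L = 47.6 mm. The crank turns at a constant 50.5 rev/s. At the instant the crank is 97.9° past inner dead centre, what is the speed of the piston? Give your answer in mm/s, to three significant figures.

3870

ω = 2π·50.5 = 317.3 rad/s
For an in-line slider-crank, x = r cosθ + √(L² − r² sin²θ), so v = −rω sinθ·[1 + r cosθ/√(L² − r² sin²θ)].
With r = 0.0128 m, L = 0.0476 m, θ = 97.9°: √(L² − r² sin²θ) = 0.04588 m.
v = −0.0128·317.3·0.99051·[1 + 0.0128·-0.13744/0.04588] = -3.8686 m/s.
|v| = 3.8686 m/s = 3868.6 mm/s.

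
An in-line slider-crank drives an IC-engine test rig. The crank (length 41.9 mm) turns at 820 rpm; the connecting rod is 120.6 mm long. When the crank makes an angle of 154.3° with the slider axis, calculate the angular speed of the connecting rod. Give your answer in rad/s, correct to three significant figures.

27.2

ω = 85.87 rad/s (converted from 820 rpm).
The rod makes angle φ with the slider axis where L sinφ = r sinθ; differentiating, L cosφ·φ̇ = r ω cosθ.
L cosφ = √(L² − r² sin²θ) = 0.11922 m.
|ω_rod| = r ω |cosθ| / √(L² − r² sin²θ) = 0.0419·85.87·0.90108/0.11922 = 27.193 rad/s.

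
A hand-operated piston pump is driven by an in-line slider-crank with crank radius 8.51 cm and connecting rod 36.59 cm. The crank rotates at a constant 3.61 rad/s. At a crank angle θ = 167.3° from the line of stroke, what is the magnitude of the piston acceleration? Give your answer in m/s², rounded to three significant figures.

0.848

ω = 3.61 rad/s
x(θ) = r cosθ + √(L² − r² sin²θ); with ω constant, a = ω²·d²x/dθ².
d²x/dθ² = −r cosθ − r²(cos2θ)/√u − r⁴ sin²2θ/(4u^{3/2}),  u = L² − r² sin²θ = 0.133533 m².
Substituting r = 0.0851 m, L = 0.3659 m, θ = 167.3°: d²x/dθ² = +0.065066 m.
a = ω²·d²x/dθ² = (3.61)²·(+0.065066) = +0.84795 m/s²;  |a| = 0.84795 m/s².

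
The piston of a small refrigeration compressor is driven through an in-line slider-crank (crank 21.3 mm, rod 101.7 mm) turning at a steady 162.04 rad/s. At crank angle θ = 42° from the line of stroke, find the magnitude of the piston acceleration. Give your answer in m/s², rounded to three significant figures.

ω = 162 rad/s
x(θ) = r cosθ + √(L² − r² sin²θ); with ω constant, a = ω²·d²x/dθ².
d²x/dθ² = −r cosθ − r²(cos2θ)/√u − r⁴ sin²2θ/(4u^{3/2}),  u = L² − r² sin²θ = 0.0101398 m².
Substituting r = 0.0213 m, L = 0.1017 m, θ = 42°: d²x/dθ² = -0.01635 m.
a = ω²·d²x/dθ² = (162)²·(-0.01635) = -429.3 m/s²;  |a| = 429.3 m/s².

429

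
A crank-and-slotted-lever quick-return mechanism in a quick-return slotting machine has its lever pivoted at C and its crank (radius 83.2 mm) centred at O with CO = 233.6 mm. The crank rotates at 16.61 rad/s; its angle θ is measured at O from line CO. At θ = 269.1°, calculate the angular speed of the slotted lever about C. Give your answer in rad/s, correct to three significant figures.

1.81

ω = 16.61 rad/s
Crank pin A relative to C: A = (d + r cosθ, r sinθ); lever angle φ = atan2(r sinθ, d + r cosθ).
Differentiating tanφ: φ̇ = rω(d cosθ + r)/(d² + r² + 2dr cosθ).
d² + r² + 2dr cosθ = |CA|² = 0.0608806 m²;  d cosθ + r = +0.079531 m.
|ω_lever| = |0.0832·16.61·+0.079531| / 0.0608806 = 1.8053 rad/s.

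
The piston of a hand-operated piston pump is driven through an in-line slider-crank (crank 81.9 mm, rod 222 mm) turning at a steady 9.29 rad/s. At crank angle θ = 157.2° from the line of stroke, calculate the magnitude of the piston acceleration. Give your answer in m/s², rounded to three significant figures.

4.63

ω = 9.29 rad/s
x(θ) = r cosθ + √(L² − r² sin²θ); with ω constant, a = ω²·d²x/dθ².
d²x/dθ² = −r cosθ − r²(cos2θ)/√u − r⁴ sin²2θ/(4u^{3/2}),  u = L² − r² sin²θ = 0.0482767 m².
Substituting r = 0.0819 m, L = 0.222 m, θ = 157.2°: d²x/dθ² = +0.0536 m.
a = ω²·d²x/dθ² = (9.29)²·(+0.0536) = +4.6259 m/s²;  |a| = 4.6259 m/s².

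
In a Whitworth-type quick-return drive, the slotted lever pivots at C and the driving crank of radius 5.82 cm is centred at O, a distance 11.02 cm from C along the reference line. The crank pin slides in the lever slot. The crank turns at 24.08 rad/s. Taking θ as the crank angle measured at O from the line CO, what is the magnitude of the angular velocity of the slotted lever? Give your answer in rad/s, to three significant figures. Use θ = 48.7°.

7.65

ω = 24.08 rad/s
Crank pin A relative to C: A = (d + r cosθ, r sinθ); lever angle φ = atan2(r sinθ, d + r cosθ).
Differentiating tanφ: φ̇ = rω(d cosθ + r)/(d² + r² + 2dr cosθ).
d² + r² + 2dr cosθ = |CA|² = 0.0239973 m²;  d cosθ + r = +0.13093 m.
|ω_lever| = |0.0582·24.08·+0.13093| / 0.0239973 = 7.6465 rad/s.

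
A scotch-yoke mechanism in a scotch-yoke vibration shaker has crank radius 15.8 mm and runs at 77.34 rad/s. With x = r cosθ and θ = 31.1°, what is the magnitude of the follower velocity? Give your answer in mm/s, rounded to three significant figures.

ω = 77.34 rad/s
x = r cosθ ⇒ ẋ = −rω sinθ.
|v| = rω|sinθ| = 0.0158·77.34·|sin 31.1°| = 0.63119 m/s = 631.19 mm/s.

631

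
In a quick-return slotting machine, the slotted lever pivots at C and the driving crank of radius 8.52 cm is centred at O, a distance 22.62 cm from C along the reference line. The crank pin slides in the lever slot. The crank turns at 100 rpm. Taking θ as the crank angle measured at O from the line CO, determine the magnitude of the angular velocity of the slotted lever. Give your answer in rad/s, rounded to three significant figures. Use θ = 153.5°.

4.37

ω = 10.47 rad/s (from 100 rpm).
Crank pin A relative to C: A = (d + r cosθ, r sinθ); lever angle φ = atan2(r sinθ, d + r cosθ).
Differentiating tanφ: φ̇ = rω(d cosθ + r)/(d² + r² + 2dr cosθ).
d² + r² + 2dr cosθ = |CA|² = 0.0239307 m²;  d cosθ + r = -0.11723 m.
|ω_lever| = |0.0852·10.47·-0.11723| / 0.0239307 = 4.3709 rad/s.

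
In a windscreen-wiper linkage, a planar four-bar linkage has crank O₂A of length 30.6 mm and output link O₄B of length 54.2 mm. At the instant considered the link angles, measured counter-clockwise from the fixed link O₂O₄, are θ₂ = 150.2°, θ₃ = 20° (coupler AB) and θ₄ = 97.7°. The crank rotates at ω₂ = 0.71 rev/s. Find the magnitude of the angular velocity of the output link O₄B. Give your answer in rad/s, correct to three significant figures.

ω₂ = 4.461 rad/s (from 0.71 rev/s).
Differentiating the loop-closure r₂e^{iθ₂}+r₃e^{iθ₃}=r₁+r₄e^{iθ₄} gives r₂ω₂e^{iθ₂}+r₃ω₃e^{iθ₃}=r₄ω₄e^{iθ₄}.
Eliminating the other unknown: ω₄ = r₂ω₂ sin(θ₂−θ₃) / [r₄ sin(θ₄−θ₃)].
Numerator sine = +0.76380; denominator sine = +0.97705.
Result = 0.0306·4.461·(+0.76380) / (0.0542·(+0.97705)) = +1.9689 rad/s; magnitude 1.9689 rad/s.

1.97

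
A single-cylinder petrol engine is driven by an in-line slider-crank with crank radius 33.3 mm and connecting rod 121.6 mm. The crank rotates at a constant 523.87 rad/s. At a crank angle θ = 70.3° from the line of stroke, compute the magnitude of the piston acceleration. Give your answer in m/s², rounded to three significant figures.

1100

ω = 523.9 rad/s
x(θ) = r cosθ + √(L² − r² sin²θ); with ω constant, a = ω²·d²x/dθ².
d²x/dθ² = −r cosθ − r²(cos2θ)/√u − r⁴ sin²2θ/(4u^{3/2}),  u = L² − r² sin²θ = 0.0138037 m².
Substituting r = 0.0333 m, L = 0.1216 m, θ = 70.3°: d²x/dθ² = -0.0040084 m.
a = ω²·d²x/dθ² = (523.9)²·(-0.0040084) = -1100.1 m/s²;  |a| = 1100.1 m/s².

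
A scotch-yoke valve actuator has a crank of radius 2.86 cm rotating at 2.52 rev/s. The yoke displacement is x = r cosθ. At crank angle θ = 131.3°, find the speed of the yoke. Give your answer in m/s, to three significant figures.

0.340

ω = 15.83 rad/s (from 2.52 rev/s).
x = r cosθ ⇒ ẋ = −rω sinθ.
|v| = rω|sinθ| = 0.0286·15.83·|sin 131.3°| = 0.3402 m/s.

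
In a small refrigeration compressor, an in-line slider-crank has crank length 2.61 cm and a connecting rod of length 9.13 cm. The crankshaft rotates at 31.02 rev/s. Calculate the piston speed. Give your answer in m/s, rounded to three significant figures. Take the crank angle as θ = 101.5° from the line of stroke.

4.69

ω = 2π·31 = 194.9 rad/s
For an in-line slider-crank, x = r cosθ + √(L² − r² sin²θ), so v = −rω sinθ·[1 + r cosθ/√(L² − r² sin²θ)].
With r = 0.0261 m, L = 0.0913 m, θ = 101.5°: √(L² − r² sin²θ) = 0.087644 m.
v = −0.0261·194.9·0.97992·[1 + 0.0261·-0.19937/0.087644] = -4.6889 m/s.
|v| = 4.6889 m/s.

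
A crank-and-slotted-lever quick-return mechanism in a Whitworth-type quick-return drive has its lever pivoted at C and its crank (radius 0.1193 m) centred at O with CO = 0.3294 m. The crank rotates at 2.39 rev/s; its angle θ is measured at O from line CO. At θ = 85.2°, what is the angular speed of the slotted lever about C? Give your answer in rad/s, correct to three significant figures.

2.03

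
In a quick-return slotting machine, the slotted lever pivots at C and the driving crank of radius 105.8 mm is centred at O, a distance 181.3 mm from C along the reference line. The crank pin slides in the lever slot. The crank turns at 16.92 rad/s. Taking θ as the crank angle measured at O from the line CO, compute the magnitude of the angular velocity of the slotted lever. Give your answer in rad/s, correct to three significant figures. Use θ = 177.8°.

23.6

ω = 16.92 rad/s
Crank pin A relative to C: A = (d + r cosθ, r sinθ); lever angle φ = atan2(r sinθ, d + r cosθ).
Differentiating tanφ: φ̇ = rω(d cosθ + r)/(d² + r² + 2dr cosθ).
d² + r² + 2dr cosθ = |CA|² = 0.00572853 m²;  d cosθ + r = -0.075366 m.
|ω_lever| = |0.1058·16.92·-0.075366| / 0.00572853 = 23.552 rad/s.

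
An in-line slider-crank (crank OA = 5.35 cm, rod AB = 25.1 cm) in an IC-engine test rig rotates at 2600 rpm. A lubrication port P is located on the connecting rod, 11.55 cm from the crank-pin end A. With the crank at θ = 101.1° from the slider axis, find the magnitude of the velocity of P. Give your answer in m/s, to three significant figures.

ω = 272.3 rad/s.  Crank-pin speed |V_A| = rω = 14.567 m/s, perpendicular to OA.
Rod angle: sinφ = −(r/L) sinθ ⇒ φ = -12.073°; ω_rod = −rω cosθ/√(L²−r²sin²θ) = +11.426 rad/s.
V_P = V_A + ω_rod × AP, with AP = 0.1155 m along the rod.
Components: V_Px = −rω sinθ − a·ω_rod·sinφ = -14.018 m/s;  V_Py = rω cosθ + a·ω_rod·cosφ = -1.5139 m/s.
|V_P| = √(V_Px² + V_Py²) = 14.1 m/s.

14.1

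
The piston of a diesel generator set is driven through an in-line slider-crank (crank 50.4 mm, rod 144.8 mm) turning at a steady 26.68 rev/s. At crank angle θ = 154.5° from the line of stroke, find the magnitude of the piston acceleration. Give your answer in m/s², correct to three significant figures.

ω = 2π·26.7 = 167.6 rad/s
x(θ) = r cosθ + √(L² − r² sin²θ); with ω constant, a = ω²·d²x/dθ².
d²x/dθ² = −r cosθ − r²(cos2θ)/√u − r⁴ sin²2θ/(4u^{3/2}),  u = L² − r² sin²θ = 0.0204962 m².
Substituting r = 0.0504 m, L = 0.1448 m, θ = 154.5°: d²x/dθ² = +0.033992 m.
a = ω²·d²x/dθ² = (167.6)²·(+0.033992) = +955.24 m/s²;  |a| = 955.24 m/s².

955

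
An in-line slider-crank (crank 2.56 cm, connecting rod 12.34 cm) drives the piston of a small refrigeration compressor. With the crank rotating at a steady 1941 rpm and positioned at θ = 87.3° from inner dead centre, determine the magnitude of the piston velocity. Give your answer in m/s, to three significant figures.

5.25

ω = 2π·1941/60 = 203.3 rad/s
For an in-line slider-crank, x = r cosθ + √(L² − r² sin²θ), so v = −rω sinθ·[1 + r cosθ/√(L² − r² sin²θ)].
With r = 0.0256 m, L = 0.1234 m, θ = 87.3°: √(L² − r² sin²θ) = 0.12072 m.
v = −0.0256·203.3·0.99889·[1 + 0.0256·0.04711/0.12072] = -5.2496 m/s.
|v| = 5.2496 m/s.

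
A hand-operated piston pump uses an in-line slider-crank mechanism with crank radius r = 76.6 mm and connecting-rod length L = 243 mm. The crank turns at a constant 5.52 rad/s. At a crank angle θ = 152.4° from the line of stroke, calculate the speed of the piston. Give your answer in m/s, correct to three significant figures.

ω = 5.52 rad/s
For an in-line slider-crank, x = r cosθ + √(L² − r² sin²θ), so v = −rω sinθ·[1 + r cosθ/√(L² − r² sin²θ)].
With r = 0.0766 m, L = 0.243 m, θ = 152.4°: √(L² − r² sin²θ) = 0.24039 m.
v = −0.0766·5.52·0.46330·[1 + 0.0766·-0.88620/0.24039] = -0.14058 m/s.
|v| = 0.14058 m/s.

0.141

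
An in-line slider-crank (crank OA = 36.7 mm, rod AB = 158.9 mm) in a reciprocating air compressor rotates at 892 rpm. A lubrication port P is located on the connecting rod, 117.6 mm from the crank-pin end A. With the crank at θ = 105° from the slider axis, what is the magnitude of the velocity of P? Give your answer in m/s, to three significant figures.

ω = 93.41 rad/s.  Crank-pin speed |V_A| = rω = 3.4281 m/s, perpendicular to OA.
Rod angle: sinφ = −(r/L) sinθ ⇒ φ = -12.891°; ω_rod = −rω cosθ/√(L²−r²sin²θ) = +5.7282 rad/s.
V_P = V_A + ω_rod × AP, with AP = 0.1176 m along the rod.
Components: V_Px = −rω sinθ − a·ω_rod·sinφ = -3.1611 m/s;  V_Py = rω cosθ + a·ω_rod·cosφ = -0.23061 m/s.
|V_P| = √(V_Px² + V_Py²) = 3.1695 m/s.

3.17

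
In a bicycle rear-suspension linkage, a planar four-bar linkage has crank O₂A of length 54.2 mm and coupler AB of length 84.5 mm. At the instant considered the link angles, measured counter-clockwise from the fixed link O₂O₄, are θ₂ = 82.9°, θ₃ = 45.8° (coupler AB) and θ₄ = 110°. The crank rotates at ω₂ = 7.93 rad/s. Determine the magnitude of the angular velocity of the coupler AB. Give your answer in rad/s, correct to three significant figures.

2.57

ω₂ = 7.93 rad/s
Differentiating the loop-closure r₂e^{iθ₂}+r₃e^{iθ₃}=r₁+r₄e^{iθ₄} gives r₂ω₂e^{iθ₂}+r₃ω₃e^{iθ₃}=r₄ω₄e^{iθ₄}.
Eliminating the other unknown: ω₃ = r₂ω₂ sin(θ₄−θ₂) / [r₃ sin(θ₃−θ₄)].
Numerator sine = +0.45554; denominator sine = -0.90032.
Result = 0.0542·7.93·(+0.45554) / (0.0845·(-0.90032)) = -2.5737 rad/s; magnitude 2.5737 rad/s.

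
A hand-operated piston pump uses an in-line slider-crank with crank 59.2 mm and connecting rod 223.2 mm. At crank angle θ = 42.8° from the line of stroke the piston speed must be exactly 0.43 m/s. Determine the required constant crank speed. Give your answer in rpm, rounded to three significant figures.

For an in-line slider-crank, |v_piston| = rω|sinθ|·[1 + r cosθ/√(L² − r² sin²θ)].
With r = 0.0592 m, L = 0.2232 m, θ = 42.8°: the bracketed kinematic factor |dx/dθ| = 0.048181 m.
ω = v/|dx/dθ| = 0.43/0.048181 = 8.9247 rad/s.
N = 60ω/(2π) = 85.224 rpm.

85.2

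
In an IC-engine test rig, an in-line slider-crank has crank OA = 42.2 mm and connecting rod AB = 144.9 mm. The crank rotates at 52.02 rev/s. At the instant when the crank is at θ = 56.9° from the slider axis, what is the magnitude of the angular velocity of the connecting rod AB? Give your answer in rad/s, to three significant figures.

53.6

ω = 326.9 rad/s (converted from 52.02 rev/s).
The rod makes angle φ with the slider axis where L sinφ = r sinθ; differentiating, L cosφ·φ̇ = r ω cosθ.
L cosφ = √(L² − r² sin²θ) = 0.14052 m.
|ω_rod| = r ω |cosθ| / √(L² − r² sin²θ) = 0.0422·326.9·0.54610/0.14052 = 53.604 rad/s.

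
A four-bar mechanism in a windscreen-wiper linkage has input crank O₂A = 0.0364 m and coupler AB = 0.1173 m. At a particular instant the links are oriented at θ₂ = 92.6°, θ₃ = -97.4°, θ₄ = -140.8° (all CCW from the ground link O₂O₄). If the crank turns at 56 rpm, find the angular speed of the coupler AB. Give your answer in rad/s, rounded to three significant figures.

2.13

ω₂ = 5.864 rad/s (from 56 rpm).
Differentiating the loop-closure r₂e^{iθ₂}+r₃e^{iθ₃}=r₁+r₄e^{iθ₄} gives r₂ω₂e^{iθ₂}+r₃ω₃e^{iθ₃}=r₄ω₄e^{iθ₄}.
Eliminating the other unknown: ω₃ = r₂ω₂ sin(θ₄−θ₂) / [r₃ sin(θ₃−θ₄)].
Numerator sine = +0.80282; denominator sine = +0.68709.
Result = 0.0364·5.864·(+0.80282) / (0.1173·(+0.68709)) = +2.1263 rad/s; magnitude 2.1263 rad/s.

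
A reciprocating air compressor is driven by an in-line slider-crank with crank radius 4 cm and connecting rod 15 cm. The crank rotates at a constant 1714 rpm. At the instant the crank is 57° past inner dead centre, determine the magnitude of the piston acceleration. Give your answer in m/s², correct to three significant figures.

ω = 2π·1714/60 = 179.5 rad/s
x(θ) = r cosθ + √(L² − r² sin²θ); with ω constant, a = ω²·d²x/dθ².
d²x/dθ² = −r cosθ − r²(cos2θ)/√u − r⁴ sin²2θ/(4u^{3/2}),  u = L² − r² sin²θ = 0.0213746 m².
Substituting r = 0.04 m, L = 0.15 m, θ = 57°: d²x/dθ² = -0.017505 m.
a = ω²·d²x/dθ² = (179.5)²·(-0.017505) = -563.96 m/s²;  |a| = 563.96 m/s².

564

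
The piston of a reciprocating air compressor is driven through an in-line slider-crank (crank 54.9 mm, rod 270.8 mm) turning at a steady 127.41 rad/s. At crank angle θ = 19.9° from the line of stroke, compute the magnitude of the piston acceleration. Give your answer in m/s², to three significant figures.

978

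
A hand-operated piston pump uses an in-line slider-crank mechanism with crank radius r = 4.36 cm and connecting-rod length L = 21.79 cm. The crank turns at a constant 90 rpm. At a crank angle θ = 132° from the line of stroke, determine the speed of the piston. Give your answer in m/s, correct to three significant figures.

ω = 2π·90/60 = 9.425 rad/s
For an in-line slider-crank, x = r cosθ + √(L² − r² sin²θ), so v = −rω sinθ·[1 + r cosθ/√(L² − r² sin²θ)].
With r = 0.0436 m, L = 0.2179 m, θ = 132°: √(L² − r² sin²θ) = 0.21548 m.
v = −0.0436·9.425·0.74314·[1 + 0.0436·-0.66913/0.21548] = -0.26403 m/s.
|v| = 0.26403 m/s.

0.264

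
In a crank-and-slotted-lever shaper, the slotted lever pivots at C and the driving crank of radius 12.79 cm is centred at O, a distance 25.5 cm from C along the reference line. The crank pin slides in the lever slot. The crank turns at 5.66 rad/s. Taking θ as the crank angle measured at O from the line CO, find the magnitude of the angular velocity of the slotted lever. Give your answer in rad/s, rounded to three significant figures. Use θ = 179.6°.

ω = 5.66 rad/s
Crank pin A relative to C: A = (d + r cosθ, r sinθ); lever angle φ = atan2(r sinθ, d + r cosθ).
Differentiating tanφ: φ̇ = rω(d cosθ + r)/(d² + r² + 2dr cosθ).
d² + r² + 2dr cosθ = |CA|² = 0.016156 m²;  d cosθ + r = -0.12709 m.
|ω_lever| = |0.1279·5.66·-0.12709| / 0.016156 = 5.6948 rad/s.

5.69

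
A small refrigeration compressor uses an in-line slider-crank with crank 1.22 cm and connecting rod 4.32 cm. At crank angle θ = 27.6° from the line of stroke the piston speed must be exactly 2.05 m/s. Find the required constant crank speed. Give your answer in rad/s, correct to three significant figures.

290

For an in-line slider-crank, |v_piston| = rω|sinθ|·[1 + r cosθ/√(L² − r² sin²θ)].
With r = 0.0122 m, L = 0.0432 m, θ = 27.6°: the bracketed kinematic factor |dx/dθ| = 0.0070791 m.
ω = v/|dx/dθ| = 2.05/0.0070791 = 289.59 rad/s.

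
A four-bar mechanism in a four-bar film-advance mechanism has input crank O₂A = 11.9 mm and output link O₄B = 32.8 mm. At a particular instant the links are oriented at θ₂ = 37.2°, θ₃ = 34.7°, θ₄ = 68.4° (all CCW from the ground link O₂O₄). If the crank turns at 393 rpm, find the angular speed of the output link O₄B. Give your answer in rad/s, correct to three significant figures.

ω₂ = 41.15 rad/s (from 393 rpm).
Differentiating the loop-closure r₂e^{iθ₂}+r₃e^{iθ₃}=r₁+r₄e^{iθ₄} gives r₂ω₂e^{iθ₂}+r₃ω₃e^{iθ₃}=r₄ω₄e^{iθ₄}.
Eliminating the other unknown: ω₄ = r₂ω₂ sin(θ₂−θ₃) / [r₄ sin(θ₄−θ₃)].
Numerator sine = +0.04362; denominator sine = +0.55484.
Result = 0.0119·41.15·(+0.04362) / (0.0328·(+0.55484)) = +1.1738 rad/s; magnitude 1.1738 rad/s.

1.17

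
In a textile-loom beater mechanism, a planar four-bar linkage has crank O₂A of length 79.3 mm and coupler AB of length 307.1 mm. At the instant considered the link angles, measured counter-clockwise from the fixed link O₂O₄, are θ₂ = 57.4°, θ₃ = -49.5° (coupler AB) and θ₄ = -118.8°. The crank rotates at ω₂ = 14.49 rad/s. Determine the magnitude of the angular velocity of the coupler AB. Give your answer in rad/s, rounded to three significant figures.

ω₂ = 14.49 rad/s
Differentiating the loop-closure r₂e^{iθ₂}+r₃e^{iθ₃}=r₁+r₄e^{iθ₄} gives r₂ω₂e^{iθ₂}+r₃ω₃e^{iθ₃}=r₄ω₄e^{iθ₄}.
Eliminating the other unknown: ω₃ = r₂ω₂ sin(θ₄−θ₂) / [r₃ sin(θ₃−θ₄)].
Numerator sine = -0.06627; denominator sine = +0.93544.
Result = 0.0793·14.49·(-0.06627) / (0.3071·(+0.93544)) = -0.26509 rad/s; magnitude 0.26509 rad/s.

0.265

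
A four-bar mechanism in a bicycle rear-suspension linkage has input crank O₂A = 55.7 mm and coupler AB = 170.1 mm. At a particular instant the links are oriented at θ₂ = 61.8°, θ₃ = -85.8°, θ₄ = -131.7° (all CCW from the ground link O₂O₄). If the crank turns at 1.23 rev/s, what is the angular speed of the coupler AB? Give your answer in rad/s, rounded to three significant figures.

ω₂ = 7.728 rad/s (from 1.23 rev/s).
Differentiating the loop-closure r₂e^{iθ₂}+r₃e^{iθ₃}=r₁+r₄e^{iθ₄} gives r₂ω₂e^{iθ₂}+r₃ω₃e^{iθ₃}=r₄ω₄e^{iθ₄}.
Eliminating the other unknown: ω₃ = r₂ω₂ sin(θ₄−θ₂) / [r₃ sin(θ₃−θ₄)].
Numerator sine = +0.23345; denominator sine = +0.71813.
Result = 0.0557·7.728·(+0.23345) / (0.1701·(+0.71813)) = +0.82266 rad/s; magnitude 0.82266 rad/s.

0.823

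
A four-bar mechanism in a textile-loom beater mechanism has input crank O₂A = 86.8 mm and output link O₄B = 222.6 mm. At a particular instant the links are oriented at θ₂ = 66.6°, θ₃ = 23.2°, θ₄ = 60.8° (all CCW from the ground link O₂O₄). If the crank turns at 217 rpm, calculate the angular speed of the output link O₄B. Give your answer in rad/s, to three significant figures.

9.98

ω₂ = 22.72 rad/s (from 217 rpm).
Differentiating the loop-closure r₂e^{iθ₂}+r₃e^{iθ₃}=r₁+r₄e^{iθ₄} gives r₂ω₂e^{iθ₂}+r₃ω₃e^{iθ₃}=r₄ω₄e^{iθ₄}.
Eliminating the other unknown: ω₄ = r₂ω₂ sin(θ₂−θ₃) / [r₄ sin(θ₄−θ₃)].
Numerator sine = +0.68709; denominator sine = +0.61015.
Result = 0.0868·22.72·(+0.68709) / (0.2226·(+0.61015)) = +9.9784 rad/s; magnitude 9.9784 rad/s.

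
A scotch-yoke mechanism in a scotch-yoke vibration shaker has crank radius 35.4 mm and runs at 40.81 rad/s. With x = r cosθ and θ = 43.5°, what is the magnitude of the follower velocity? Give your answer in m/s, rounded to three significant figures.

0.994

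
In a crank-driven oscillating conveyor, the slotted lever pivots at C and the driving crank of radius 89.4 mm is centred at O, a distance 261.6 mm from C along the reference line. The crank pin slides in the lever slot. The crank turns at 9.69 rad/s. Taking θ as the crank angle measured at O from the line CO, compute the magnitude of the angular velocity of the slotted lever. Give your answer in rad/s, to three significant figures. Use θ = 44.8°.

2.17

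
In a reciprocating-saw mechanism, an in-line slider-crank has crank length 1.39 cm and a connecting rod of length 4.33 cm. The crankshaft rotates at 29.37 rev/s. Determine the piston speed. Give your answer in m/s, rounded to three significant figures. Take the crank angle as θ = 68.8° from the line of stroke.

2.68

ω = 2π·29.4 = 184.5 rad/s
For an in-line slider-crank, x = r cosθ + √(L² − r² sin²θ), so v = −rω sinθ·[1 + r cosθ/√(L² − r² sin²θ)].
With r = 0.0139 m, L = 0.0433 m, θ = 68.8°: √(L² − r² sin²θ) = 0.041315 m.
v = −0.0139·184.5·0.93232·[1 + 0.0139·0.36162/0.041315] = -2.6824 m/s.
|v| = 2.6824 m/s.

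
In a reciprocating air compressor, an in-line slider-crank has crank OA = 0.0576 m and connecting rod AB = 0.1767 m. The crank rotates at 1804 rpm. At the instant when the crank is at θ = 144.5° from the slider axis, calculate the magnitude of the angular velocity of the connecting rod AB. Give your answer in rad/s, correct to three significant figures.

51.1

ω = 188.9 rad/s (converted from 1804 rpm).
The rod makes angle φ with the slider axis where L sinφ = r sinθ; differentiating, L cosφ·φ̇ = r ω cosθ.
L cosφ = √(L² − r² sin²θ) = 0.17351 m.
|ω_rod| = r ω |cosθ| / √(L² − r² sin²θ) = 0.0576·188.9·0.81412/0.17351 = 51.058 rad/s.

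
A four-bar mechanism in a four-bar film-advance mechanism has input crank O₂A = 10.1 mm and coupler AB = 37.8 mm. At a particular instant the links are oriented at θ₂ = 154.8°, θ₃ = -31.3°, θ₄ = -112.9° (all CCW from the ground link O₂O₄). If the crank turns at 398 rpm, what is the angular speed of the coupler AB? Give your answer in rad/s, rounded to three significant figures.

11.2

ω₂ = 41.68 rad/s (from 398 rpm).
Differentiating the loop-closure r₂e^{iθ₂}+r₃e^{iθ₃}=r₁+r₄e^{iθ₄} gives r₂ω₂e^{iθ₂}+r₃ω₃e^{iθ₃}=r₄ω₄e^{iθ₄}.
Eliminating the other unknown: ω₃ = r₂ω₂ sin(θ₄−θ₂) / [r₃ sin(θ₃−θ₄)].
Numerator sine = +0.99919; denominator sine = +0.98927.
Result = 0.0101·41.68·(+0.99919) / (0.0378·(+0.98927)) = +11.248 rad/s; magnitude 11.248 rad/s.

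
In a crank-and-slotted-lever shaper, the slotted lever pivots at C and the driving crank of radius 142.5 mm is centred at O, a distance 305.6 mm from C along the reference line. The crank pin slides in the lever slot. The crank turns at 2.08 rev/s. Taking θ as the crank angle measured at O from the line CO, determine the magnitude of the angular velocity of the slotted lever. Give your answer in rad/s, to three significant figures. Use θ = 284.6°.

ω = 13.07 rad/s (from 2.08 rev/s).
Crank pin A relative to C: A = (d + r cosθ, r sinθ); lever angle φ = atan2(r sinθ, d + r cosθ).
Differentiating tanφ: φ̇ = rω(d cosθ + r)/(d² + r² + 2dr cosθ).
d² + r² + 2dr cosθ = |CA|² = 0.135652 m²;  d cosθ + r = +0.21953 m.
|ω_lever| = |0.1425·13.07·+0.21953| / 0.135652 = 3.0139 rad/s.

3.01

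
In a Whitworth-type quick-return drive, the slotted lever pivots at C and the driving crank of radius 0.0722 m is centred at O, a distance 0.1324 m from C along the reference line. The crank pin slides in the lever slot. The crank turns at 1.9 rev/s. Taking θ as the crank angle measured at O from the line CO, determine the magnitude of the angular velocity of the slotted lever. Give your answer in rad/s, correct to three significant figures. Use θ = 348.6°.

ω = 11.94 rad/s (from 1.9 rev/s).
Crank pin A relative to C: A = (d + r cosθ, r sinθ); lever angle φ = atan2(r sinθ, d + r cosθ).
Differentiating tanφ: φ̇ = rω(d cosθ + r)/(d² + r² + 2dr cosθ).
d² + r² + 2dr cosθ = |CA|² = 0.041484 m²;  d cosθ + r = +0.20199 m.
|ω_lever| = |0.0722·11.94·+0.20199| / 0.041484 = 4.1968 rad/s.

4.20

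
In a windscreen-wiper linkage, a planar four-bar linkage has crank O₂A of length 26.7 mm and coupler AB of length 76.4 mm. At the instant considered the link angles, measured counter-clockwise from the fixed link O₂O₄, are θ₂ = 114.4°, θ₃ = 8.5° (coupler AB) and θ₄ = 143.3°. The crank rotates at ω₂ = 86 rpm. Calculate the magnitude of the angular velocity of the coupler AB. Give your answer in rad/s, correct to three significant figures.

2.14

ω₂ = 9.006 rad/s (from 86 rpm).
Differentiating the loop-closure r₂e^{iθ₂}+r₃e^{iθ₃}=r₁+r₄e^{iθ₄} gives r₂ω₂e^{iθ₂}+r₃ω₃e^{iθ₃}=r₄ω₄e^{iθ₄}.
Eliminating the other unknown: ω₃ = r₂ω₂ sin(θ₄−θ₂) / [r₃ sin(θ₃−θ₄)].
Numerator sine = +0.48328; denominator sine = -0.70957.
Result = 0.0267·9.006·(+0.48328) / (0.0764·(-0.70957)) = -2.1436 rad/s; magnitude 2.1436 rad/s.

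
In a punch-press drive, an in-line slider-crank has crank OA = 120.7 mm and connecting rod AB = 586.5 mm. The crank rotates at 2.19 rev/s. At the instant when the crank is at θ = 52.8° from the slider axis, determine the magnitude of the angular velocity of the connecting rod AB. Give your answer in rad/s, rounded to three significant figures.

ω = 13.76 rad/s (converted from 2.19 rev/s).
The rod makes angle φ with the slider axis where L sinφ = r sinθ; differentiating, L cosφ·φ̇ = r ω cosθ.
L cosφ = √(L² − r² sin²θ) = 0.57857 m.
|ω_rod| = r ω |cosθ| / √(L² − r² sin²θ) = 0.1207·13.76·0.60460/0.57857 = 1.7356 rad/s.

1.74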